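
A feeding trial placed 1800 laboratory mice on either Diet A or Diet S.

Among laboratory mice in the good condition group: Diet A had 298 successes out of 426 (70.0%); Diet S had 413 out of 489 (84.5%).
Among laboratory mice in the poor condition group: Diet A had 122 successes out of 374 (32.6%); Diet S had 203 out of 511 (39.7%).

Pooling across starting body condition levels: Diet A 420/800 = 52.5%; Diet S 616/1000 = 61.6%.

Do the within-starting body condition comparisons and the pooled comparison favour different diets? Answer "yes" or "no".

no

Within each starting body condition level (good condition 70.0% vs 84.5%; poor condition 32.6% vs 39.7%), Diet S has the higher rate every time. Pooled: 52.5% vs 61.6% — Diet S has the higher rate overall. They agree.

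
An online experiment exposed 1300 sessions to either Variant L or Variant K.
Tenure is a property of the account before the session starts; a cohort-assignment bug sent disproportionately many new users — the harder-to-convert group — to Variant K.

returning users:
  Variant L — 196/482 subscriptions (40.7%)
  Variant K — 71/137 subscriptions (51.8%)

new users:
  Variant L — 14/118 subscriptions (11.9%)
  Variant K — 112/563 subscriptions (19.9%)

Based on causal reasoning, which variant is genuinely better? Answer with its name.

Variant K

The user tenure-specific comparison favours Variant K throughout, but the pooled figures favour Variant L. The question is whether to condition on user tenure.
User tenure is set before the variant has any effect — it is not caused by the variant — and it independently drives the outcome. That makes it a confounder, so the causal comparison is within user tenure levels.
Within each level — returning users: 40.7% vs 51.8%; new users: 11.9% vs 19.9% — Variant K is higher every time.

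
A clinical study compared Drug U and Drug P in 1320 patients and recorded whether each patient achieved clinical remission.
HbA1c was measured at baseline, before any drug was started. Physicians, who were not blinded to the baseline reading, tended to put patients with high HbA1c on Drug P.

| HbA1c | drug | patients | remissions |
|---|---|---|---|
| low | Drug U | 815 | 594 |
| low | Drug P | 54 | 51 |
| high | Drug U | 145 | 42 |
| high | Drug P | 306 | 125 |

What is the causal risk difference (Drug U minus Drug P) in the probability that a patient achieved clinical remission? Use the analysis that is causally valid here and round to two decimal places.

The HbA1c-specific comparison favours Drug P throughout, but the pooled figures favour Drug U. The question is whether to condition on HbA1c.
HbA1c differs across drugs for reasons unrelated to any effect of the drug itself, and it separately predicts the outcome — a classic confounder. We must compare within HbA1c levels.
Adjusting over the population distribution of HbA1c: 0.658·(0.729−0.944) + 0.342·(0.290−0.408) = -0.183.

-0.18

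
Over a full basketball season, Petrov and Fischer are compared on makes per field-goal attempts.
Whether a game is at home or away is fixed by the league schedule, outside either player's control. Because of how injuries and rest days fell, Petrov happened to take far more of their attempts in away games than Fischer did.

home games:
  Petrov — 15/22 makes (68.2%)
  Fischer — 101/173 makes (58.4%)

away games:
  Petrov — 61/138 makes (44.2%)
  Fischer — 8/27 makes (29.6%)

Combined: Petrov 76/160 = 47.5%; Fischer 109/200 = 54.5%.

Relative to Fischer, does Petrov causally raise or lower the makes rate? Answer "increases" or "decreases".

increases

The game venue-specific comparison favours Petrov throughout, but the pooled figures favour Fischer. The question is whether to condition on game venue.
Game venue satisfies the back-door criterion: it is not a descendant of the player, and it blocks the spurious path from player to outcome. Adjusting for it (i.e., using the within-game venue rates) gives the causal effect.
Within each level — home games: 68.2% vs 58.4%; away games: 44.2% vs 29.6% — Petrov is higher every time.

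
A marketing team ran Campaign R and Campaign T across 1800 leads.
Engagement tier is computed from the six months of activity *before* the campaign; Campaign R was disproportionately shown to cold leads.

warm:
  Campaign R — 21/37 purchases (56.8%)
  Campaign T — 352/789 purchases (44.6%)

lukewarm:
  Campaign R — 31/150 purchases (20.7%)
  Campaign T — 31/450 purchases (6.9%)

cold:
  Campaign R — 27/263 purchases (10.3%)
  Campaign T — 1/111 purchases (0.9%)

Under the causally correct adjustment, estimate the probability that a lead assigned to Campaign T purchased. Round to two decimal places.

The engagement tier-specific comparison favours Campaign R throughout, but the pooled figures favour Campaign T. The question is whether to condition on engagement tier.
Engagement tier differs across campaigns for reasons unrelated to any effect of the campaign itself, and it separately predicts the outcome — a classic confounder. We must compare within engagement tier levels.
Standardising Campaign T to the population engagement tier mix: 0.459·352/789 + 0.333·31/450 + 0.208·1/111 = 0.230.

0.23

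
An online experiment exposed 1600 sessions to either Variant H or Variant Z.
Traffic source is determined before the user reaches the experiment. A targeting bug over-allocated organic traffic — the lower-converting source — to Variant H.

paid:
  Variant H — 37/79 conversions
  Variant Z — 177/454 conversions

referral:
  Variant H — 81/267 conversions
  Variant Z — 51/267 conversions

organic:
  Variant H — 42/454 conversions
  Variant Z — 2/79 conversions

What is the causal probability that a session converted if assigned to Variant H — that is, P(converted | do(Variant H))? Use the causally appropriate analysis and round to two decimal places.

The imbalance in traffic source arose from how sessions were allocated, not from anything the variant did; and traffic source independently affects the outcome. The pooled gap is confounded — condition on traffic source.
Standardising Variant H to the population traffic source mix: 0.333·37/79 + 0.334·81/267 + 0.333·42/454 = 0.288.

0.29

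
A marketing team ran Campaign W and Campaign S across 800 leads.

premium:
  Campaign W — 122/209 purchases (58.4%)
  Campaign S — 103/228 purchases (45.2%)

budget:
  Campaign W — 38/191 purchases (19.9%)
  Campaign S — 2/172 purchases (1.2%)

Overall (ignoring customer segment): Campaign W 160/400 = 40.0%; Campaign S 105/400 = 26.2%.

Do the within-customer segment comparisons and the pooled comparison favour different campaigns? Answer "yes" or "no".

no

Within each customer segment level (premium 58.4% vs 45.2%; budget 19.9% vs 1.2%), Campaign W has the higher rate every time. Pooled: 40.0% vs 26.2% — Campaign W has the higher rate overall. They agree.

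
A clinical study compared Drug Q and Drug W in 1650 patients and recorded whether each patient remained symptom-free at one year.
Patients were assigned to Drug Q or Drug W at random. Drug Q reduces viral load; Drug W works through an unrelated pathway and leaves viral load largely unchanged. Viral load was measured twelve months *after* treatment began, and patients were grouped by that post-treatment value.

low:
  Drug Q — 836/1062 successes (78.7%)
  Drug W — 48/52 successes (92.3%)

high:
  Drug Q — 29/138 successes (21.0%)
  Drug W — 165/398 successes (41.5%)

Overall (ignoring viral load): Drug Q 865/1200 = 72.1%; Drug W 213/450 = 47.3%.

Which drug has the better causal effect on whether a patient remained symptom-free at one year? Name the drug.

Drug Q

Viral load is downstream of the drug. One should not condition on a consequence of treatment, so the overall rates are the right comparison.
Pooled: Drug Q 72.1% vs Drug W 47.3%; Drug Q is higher overall.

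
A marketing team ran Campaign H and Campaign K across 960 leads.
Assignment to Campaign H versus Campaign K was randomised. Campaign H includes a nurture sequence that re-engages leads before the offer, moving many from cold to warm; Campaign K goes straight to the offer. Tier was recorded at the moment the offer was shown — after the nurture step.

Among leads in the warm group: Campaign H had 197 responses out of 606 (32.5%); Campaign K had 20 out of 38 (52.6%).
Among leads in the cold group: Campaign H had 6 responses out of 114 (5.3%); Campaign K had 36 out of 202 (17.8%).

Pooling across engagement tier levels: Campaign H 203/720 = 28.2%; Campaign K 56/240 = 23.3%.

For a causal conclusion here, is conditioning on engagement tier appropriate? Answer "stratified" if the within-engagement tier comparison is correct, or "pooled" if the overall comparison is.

pooled

Within every engagement tier level Campaign K has the higher rate, yet pooled Campaign H does — Simpson's reversal.
Engagement tier is recorded after the campaign and is itself shifted by it — it sits on the causal path from campaign to outcome. Conditioning on a mediator would strip out part of the effect we want; the pooled comparison gives the total causal effect.
Pooled: Campaign H 28.2% vs Campaign K 23.3%; Campaign H is higher overall.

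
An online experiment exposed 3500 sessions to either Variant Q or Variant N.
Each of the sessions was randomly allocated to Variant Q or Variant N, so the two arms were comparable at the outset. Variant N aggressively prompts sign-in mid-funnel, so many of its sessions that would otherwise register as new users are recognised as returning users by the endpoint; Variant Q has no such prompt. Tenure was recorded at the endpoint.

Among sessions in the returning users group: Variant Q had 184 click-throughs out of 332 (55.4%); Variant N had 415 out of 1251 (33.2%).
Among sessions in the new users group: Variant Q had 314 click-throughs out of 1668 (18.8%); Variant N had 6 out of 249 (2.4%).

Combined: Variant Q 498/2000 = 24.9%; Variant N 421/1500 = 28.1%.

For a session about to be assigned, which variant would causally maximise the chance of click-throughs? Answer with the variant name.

The stratified and pooled comparisons disagree (Variant Q wins within each user tenure; Variant N wins overall), so the answer turns on the causal role of user tenure.
User tenure lies on the pathway variant → user tenure → outcome, so adjusting for it blocks the indirect effect. For the total causal effect of variant, use the unadjusted pooled rates.
Pooled: Variant Q 24.9% vs Variant N 28.1%; Variant N is higher overall.

Variant N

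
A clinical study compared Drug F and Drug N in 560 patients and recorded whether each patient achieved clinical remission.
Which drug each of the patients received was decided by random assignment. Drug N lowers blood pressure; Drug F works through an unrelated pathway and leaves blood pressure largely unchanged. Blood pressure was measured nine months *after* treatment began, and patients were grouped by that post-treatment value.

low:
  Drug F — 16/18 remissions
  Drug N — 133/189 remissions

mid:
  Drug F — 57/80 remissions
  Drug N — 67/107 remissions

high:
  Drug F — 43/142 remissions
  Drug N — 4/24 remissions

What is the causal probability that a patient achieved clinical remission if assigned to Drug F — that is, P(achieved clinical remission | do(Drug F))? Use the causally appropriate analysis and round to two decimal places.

0.48

The blood pressure-specific comparison favours Drug F throughout, but the pooled figures favour Drug N. The question is whether to condition on blood pressure.
The distribution of blood pressure is itself part of what the drug does — it is an intermediate outcome. Holding it fixed would remove that part of the effect; the total effect is the pooled difference.
So P(outcome | do(Drug F)) is just the pooled rate for Drug F: 116/240 = 0.483.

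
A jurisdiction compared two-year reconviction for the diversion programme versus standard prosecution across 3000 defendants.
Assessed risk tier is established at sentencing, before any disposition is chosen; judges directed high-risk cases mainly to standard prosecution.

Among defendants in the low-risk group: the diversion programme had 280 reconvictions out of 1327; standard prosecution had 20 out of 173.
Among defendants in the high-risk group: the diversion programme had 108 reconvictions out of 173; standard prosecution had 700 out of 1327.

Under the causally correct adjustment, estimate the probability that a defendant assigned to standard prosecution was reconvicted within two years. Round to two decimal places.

0.32

Assessed risk tier satisfies the back-door criterion: it is not a descendant of the disposition, and it blocks the spurious path from disposition to outcome. Adjusting for it (i.e., using the within-assessed risk tier rates) gives the causal effect.
Standardising standard prosecution to the population assessed risk tier mix: 0.500·20/173 + 0.500·700/1327 = 0.322.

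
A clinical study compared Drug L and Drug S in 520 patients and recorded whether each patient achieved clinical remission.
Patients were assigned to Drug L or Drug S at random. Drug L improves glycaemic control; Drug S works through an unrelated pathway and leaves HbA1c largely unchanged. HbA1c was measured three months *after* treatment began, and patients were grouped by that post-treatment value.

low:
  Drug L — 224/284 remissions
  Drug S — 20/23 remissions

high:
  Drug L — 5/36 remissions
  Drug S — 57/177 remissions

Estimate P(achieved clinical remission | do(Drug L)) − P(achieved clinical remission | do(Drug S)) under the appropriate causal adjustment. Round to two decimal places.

Within every HbA1c level Drug S has the higher rate, yet pooled Drug L does — Simpson's reversal.
Stratifying would compare drugs among patients the drugs themselves sorted into HbA1c groups — a form of selection on an intermediate. The unconditioned pooled rates give the total causal effect.
The causal difference is the pooled difference: 0.716 − 0.385 = +0.331.

+0.33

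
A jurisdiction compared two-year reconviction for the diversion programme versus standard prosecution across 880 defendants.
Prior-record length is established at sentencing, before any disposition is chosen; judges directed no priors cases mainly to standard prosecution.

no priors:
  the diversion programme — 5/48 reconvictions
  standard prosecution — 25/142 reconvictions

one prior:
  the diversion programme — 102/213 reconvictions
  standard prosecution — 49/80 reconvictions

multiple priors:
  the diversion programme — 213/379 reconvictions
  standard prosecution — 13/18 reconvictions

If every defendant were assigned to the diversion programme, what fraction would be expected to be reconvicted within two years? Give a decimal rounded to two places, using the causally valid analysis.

Since prior-record length is a pre-existing factor (not a product of the disposition) and it affects the outcome on its own, it is a confounder. The stratified rates, not the pooled rate, identify the causal effect.
Standardising the diversion programme to the population prior-record length mix: 0.216·5/48 + 0.333·102/213 + 0.451·213/379 = 0.435.

0.44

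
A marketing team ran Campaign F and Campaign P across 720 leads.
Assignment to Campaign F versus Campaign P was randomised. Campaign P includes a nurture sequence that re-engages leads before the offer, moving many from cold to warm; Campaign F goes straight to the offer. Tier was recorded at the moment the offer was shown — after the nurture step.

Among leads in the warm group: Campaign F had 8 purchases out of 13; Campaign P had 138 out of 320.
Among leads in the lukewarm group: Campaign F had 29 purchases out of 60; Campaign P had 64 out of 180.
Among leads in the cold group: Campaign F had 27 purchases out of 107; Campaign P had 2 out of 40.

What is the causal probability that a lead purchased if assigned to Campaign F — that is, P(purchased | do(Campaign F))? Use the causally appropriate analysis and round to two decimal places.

Because the campaign influences engagement tier, engagement tier is a post-treatment mediator, not a confounder. Stratifying on it would bias the estimate; the causal effect is the crude pooled difference.
So P(outcome | do(Campaign F)) is just the pooled rate for Campaign F: 64/180 = 0.356.

0.36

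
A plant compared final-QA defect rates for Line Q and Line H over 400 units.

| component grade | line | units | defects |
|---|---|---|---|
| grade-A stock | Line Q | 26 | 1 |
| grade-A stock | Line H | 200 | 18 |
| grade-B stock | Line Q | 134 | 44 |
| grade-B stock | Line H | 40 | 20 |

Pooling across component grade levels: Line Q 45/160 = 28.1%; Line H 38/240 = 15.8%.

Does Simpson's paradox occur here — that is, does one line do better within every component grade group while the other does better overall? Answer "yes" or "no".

yes

Within each component grade level (grade-A stock 3.8% vs 9.0%; grade-B stock 32.8% vs 50.0%), Line Q has the lower rate every time. Pooled: 28.1% vs 15.8% — Line H has the lower rate overall. The two comparisons disagree.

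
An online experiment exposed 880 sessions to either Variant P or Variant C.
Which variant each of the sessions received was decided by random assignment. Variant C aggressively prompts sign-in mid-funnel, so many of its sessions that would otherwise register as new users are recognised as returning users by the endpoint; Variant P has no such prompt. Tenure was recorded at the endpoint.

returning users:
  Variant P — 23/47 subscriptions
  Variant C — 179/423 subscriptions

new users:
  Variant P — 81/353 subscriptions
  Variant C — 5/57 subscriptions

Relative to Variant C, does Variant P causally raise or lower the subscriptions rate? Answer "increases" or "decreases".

decreases

Because the variant influences user tenure, user tenure is a post-treatment mediator, not a confounder. Stratifying on it would bias the estimate; the causal effect is the crude pooled difference.
Pooled: Variant P 26.0% vs Variant C 38.3%; Variant C is higher overall.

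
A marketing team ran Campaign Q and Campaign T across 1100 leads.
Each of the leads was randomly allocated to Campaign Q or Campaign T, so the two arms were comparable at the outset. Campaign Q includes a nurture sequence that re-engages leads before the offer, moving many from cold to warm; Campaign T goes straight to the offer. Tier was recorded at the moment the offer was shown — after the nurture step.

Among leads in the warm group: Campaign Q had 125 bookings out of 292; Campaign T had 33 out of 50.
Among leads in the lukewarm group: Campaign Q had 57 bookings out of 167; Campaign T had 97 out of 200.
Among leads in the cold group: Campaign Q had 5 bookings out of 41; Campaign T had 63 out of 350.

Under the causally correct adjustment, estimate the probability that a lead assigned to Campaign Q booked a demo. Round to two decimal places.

0.37

The stratified and pooled comparisons disagree (Campaign T wins within each engagement tier; Campaign Q wins overall), so the answer turns on the causal role of engagement tier.
The distribution of engagement tier is itself part of what the campaign does — it is an intermediate outcome. Holding it fixed would remove that part of the effect; the total effect is the pooled difference.
So P(outcome | do(Campaign Q)) is just the pooled rate for Campaign Q: 187/500 = 0.374.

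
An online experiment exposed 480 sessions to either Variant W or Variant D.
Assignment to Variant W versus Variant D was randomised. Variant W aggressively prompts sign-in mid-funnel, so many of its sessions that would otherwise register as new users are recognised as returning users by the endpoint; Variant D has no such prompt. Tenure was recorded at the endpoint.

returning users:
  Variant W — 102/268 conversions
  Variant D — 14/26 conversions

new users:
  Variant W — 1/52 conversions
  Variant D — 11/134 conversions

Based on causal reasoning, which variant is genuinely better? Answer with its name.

Variant W

Stratifying would compare variants among sessions the variants themselves sorted into user tenure groups — a form of selection on an intermediate. The unconditioned pooled rates give the total causal effect.
Pooled: Variant W 32.2% vs Variant D 15.6%; Variant W is higher overall.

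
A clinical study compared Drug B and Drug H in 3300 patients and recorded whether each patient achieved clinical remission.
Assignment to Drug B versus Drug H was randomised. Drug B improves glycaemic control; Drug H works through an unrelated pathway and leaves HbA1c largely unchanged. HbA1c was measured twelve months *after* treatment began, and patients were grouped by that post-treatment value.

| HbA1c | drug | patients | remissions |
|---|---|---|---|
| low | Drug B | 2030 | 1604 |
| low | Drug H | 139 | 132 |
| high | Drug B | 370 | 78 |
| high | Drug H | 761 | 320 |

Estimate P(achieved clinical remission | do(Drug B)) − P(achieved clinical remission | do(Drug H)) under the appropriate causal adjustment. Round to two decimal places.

+0.20

Within every HbA1c level Drug H has the higher rate, yet pooled Drug B does — Simpson's reversal.
HbA1c lies on the pathway drug → HbA1c → outcome, so adjusting for it blocks the indirect effect. For the total causal effect of drug, use the unadjusted pooled rates.
The causal difference is the pooled difference: 0.701 − 0.502 = +0.199.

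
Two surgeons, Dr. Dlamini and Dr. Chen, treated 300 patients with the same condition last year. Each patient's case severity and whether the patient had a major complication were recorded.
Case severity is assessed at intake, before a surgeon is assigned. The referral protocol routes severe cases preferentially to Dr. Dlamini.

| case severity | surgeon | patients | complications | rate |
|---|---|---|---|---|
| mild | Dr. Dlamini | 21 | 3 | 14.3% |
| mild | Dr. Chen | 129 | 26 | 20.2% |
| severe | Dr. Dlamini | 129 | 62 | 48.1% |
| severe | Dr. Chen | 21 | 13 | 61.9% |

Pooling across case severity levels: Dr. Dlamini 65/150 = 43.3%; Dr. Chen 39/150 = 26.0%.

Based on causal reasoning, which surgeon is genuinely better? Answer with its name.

The case severity-specific comparison favours Dr. Dlamini throughout, but the pooled figures favour Dr. Chen. The question is whether to condition on case severity.
Nothing the surgeon does changes case severity; the imbalance is an allocation artefact. With case severity also predicting the outcome, the pooled figure is confounded, and the within-stratum comparison is the causal one.
Within each level — mild: 14.3% vs 20.2%; severe: 48.1% vs 61.9% — Dr. Dlamini is lower every time.

Dr. Dlamini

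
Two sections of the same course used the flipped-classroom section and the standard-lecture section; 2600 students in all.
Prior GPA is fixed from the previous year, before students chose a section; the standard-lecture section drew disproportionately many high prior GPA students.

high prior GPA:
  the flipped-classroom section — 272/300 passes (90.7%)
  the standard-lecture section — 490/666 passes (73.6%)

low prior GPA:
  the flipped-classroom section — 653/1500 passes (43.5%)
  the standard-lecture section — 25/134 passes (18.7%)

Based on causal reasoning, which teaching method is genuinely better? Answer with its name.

the flipped-classroom section

The stratified and pooled comparisons disagree (the flipped-classroom section wins within each prior GPA band; the standard-lecture section wins overall), so the answer turns on the causal role of prior GPA band.
Here prior GPA band is a common cause — it drives both which teaching method a case falls under and the outcome. The crude comparison mixes populations; the stratum-specific rates are the causally relevant ones.
Within each level — high prior GPA: 90.7% vs 73.6%; low prior GPA: 43.5% vs 18.7% — the flipped-classroom section is higher every time.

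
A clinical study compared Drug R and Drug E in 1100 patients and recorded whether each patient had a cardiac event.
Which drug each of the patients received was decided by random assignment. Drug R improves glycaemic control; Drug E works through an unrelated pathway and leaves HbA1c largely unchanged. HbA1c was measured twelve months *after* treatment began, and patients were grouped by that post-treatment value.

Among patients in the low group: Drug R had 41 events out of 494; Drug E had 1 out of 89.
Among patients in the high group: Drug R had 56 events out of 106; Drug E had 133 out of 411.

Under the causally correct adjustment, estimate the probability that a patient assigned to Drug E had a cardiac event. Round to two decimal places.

Within every HbA1c level Drug E has the lower rate, yet pooled Drug R does — Simpson's reversal.
Because the drug influences HbA1c, HbA1c is a post-treatment mediator, not a confounder. Stratifying on it would bias the estimate; the causal effect is the crude pooled difference.
So P(outcome | do(Drug E)) is just the pooled rate for Drug E: 134/500 = 0.268.

0.27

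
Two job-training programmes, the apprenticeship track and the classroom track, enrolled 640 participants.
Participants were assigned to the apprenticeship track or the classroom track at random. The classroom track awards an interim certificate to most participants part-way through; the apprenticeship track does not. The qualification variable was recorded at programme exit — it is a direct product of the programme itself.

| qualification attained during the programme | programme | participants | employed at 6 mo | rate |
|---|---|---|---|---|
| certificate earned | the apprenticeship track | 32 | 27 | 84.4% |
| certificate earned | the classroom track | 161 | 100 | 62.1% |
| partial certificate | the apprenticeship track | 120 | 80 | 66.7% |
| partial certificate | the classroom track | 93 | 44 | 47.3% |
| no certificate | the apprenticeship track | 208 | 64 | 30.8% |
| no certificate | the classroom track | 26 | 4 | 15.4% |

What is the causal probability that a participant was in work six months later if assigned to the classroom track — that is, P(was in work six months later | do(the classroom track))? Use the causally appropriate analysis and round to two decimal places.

The distribution of qualification attained during the programme is itself part of what the programme does — it is an intermediate outcome. Holding it fixed would remove that part of the effect; the total effect is the pooled difference.
So P(outcome | do(the classroom track)) is just the pooled rate for the classroom track: 148/280 = 0.529.

0.53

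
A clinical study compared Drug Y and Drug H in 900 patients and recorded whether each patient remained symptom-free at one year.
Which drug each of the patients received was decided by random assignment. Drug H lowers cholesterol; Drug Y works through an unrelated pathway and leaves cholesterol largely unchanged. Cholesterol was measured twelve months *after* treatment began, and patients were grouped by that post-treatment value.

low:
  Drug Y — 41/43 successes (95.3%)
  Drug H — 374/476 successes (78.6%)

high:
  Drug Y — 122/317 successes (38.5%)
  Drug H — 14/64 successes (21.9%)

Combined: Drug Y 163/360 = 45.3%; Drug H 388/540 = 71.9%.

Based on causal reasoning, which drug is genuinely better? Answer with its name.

Within every cholesterol level Drug Y has the higher rate, yet pooled Drug H does — Simpson's reversal.
Stratifying would compare drugs among patients the drugs themselves sorted into cholesterol groups — a form of selection on an intermediate. The unconditioned pooled rates give the total causal effect.
Pooled: Drug Y 45.3% vs Drug H 71.9%; Drug H is higher overall.

Drug H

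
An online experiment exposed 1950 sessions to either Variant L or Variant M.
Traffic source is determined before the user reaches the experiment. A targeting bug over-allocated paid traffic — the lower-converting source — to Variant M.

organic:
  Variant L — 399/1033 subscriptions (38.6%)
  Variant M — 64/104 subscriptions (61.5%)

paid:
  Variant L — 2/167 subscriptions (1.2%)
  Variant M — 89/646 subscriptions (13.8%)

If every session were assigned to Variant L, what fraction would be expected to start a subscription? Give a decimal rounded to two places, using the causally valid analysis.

Within every traffic source level Variant M has the higher rate, yet pooled Variant L does — Simpson's reversal.
The imbalance in traffic source arose from how sessions were allocated, not from anything the variant did; and traffic source independently affects the outcome. The pooled gap is confounded — condition on traffic source.
Standardising Variant L to the population traffic source mix: 0.583·399/1033 + 0.417·2/167 = 0.230.

0.23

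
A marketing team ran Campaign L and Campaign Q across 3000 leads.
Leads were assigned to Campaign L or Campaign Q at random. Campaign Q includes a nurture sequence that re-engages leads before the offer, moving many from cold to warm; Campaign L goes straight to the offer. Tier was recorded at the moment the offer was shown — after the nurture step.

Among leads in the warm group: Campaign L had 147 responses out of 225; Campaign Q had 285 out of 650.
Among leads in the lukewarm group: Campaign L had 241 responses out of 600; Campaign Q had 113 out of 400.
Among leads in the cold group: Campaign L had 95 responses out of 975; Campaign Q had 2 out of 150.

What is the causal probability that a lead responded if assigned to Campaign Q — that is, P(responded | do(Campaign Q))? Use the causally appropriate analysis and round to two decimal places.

Campaign L is higher inside every engagement tier stratum but Campaign Q is higher in aggregate. Whether to stratify depends on how engagement tier relates to the campaign.
Engagement tier here is a post-treatment variable shaped by the campaign; conditioning on it would introduce bias rather than remove it. The overall comparison is the causal one.
So P(outcome | do(Campaign Q)) is just the pooled rate for Campaign Q: 400/1200 = 0.333.

0.33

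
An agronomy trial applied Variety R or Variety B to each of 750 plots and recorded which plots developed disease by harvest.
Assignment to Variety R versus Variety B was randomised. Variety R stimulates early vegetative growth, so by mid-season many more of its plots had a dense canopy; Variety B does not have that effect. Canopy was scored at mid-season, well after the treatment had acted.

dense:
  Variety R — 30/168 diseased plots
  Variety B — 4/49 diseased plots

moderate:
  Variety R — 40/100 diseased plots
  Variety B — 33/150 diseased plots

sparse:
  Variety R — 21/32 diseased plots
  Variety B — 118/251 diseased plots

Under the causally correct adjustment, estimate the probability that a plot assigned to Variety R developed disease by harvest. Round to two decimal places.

Mid-season canopy is downstream of the variety. One should not condition on a consequence of treatment, so the overall rates are the right comparison.
So P(outcome | do(Variety R)) is just the pooled rate for Variety R: 91/300 = 0.303.

0.30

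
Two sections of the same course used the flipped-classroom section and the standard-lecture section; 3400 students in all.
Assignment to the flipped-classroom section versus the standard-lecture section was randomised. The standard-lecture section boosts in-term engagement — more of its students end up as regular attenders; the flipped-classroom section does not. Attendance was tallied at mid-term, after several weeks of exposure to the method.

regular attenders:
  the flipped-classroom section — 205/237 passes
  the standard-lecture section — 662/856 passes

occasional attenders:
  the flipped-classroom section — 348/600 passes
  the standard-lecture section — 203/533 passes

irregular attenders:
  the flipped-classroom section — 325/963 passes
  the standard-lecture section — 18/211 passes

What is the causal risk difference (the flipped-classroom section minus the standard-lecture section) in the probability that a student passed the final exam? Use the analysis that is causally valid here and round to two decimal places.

-0.06

The distribution of mid-term attendance is itself part of what the teaching method does — it is an intermediate outcome. Holding it fixed would remove that part of the effect; the total effect is the pooled difference.
The causal difference is the pooled difference: 0.488 − 0.552 = -0.064.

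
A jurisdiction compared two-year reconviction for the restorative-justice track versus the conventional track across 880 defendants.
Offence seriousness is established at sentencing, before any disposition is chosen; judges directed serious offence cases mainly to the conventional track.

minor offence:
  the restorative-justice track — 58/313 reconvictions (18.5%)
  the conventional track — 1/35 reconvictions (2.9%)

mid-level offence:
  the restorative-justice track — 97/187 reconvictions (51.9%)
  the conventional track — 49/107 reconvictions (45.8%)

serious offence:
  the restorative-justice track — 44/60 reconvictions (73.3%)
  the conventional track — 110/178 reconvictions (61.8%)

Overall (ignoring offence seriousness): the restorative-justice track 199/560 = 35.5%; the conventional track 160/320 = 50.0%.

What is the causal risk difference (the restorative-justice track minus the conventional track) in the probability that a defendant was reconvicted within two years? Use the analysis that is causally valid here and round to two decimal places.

The imbalance in offence seriousness arose from how defendants were allocated, not from anything the disposition did; and offence seriousness independently affects the outcome. The pooled gap is confounded — condition on offence seriousness.
Adjusting over the population distribution of offence seriousness: 0.395·(0.185−0.029) + 0.334·(0.519−0.458) + 0.270·(0.733−0.618) = +0.113.

+0.11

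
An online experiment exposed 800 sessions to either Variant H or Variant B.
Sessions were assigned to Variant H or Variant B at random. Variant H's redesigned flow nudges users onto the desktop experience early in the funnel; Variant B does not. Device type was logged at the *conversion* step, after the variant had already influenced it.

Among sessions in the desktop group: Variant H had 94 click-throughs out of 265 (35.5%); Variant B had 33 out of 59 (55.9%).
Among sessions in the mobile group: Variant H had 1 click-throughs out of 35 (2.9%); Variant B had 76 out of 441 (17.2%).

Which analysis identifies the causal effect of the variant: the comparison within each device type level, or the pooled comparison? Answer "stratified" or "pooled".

pooled

Within every device type level Variant B has the higher rate, yet pooled Variant H does — Simpson's reversal.
Device type here is a post-treatment variable shaped by the variant; conditioning on it would introduce bias rather than remove it. The overall comparison is the causal one.
Pooled: Variant H 31.7% vs Variant B 21.8%; Variant H is higher overall.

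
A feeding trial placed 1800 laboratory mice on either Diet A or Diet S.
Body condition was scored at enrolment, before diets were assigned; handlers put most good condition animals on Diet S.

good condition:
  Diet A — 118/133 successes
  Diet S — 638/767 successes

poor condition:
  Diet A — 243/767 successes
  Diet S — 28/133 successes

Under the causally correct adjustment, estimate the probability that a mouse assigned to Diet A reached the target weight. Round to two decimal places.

0.60

Diet A is higher inside every starting body condition stratum but Diet S is higher in aggregate. Whether to stratify depends on how starting body condition relates to the diet.
The imbalance in starting body condition arose from how laboratory mice were allocated, not from anything the diet did; and starting body condition independently affects the outcome. The pooled gap is confounded — condition on starting body condition.
Standardising Diet A to the population starting body condition mix: 0.500·118/133 + 0.500·243/767 = 0.602.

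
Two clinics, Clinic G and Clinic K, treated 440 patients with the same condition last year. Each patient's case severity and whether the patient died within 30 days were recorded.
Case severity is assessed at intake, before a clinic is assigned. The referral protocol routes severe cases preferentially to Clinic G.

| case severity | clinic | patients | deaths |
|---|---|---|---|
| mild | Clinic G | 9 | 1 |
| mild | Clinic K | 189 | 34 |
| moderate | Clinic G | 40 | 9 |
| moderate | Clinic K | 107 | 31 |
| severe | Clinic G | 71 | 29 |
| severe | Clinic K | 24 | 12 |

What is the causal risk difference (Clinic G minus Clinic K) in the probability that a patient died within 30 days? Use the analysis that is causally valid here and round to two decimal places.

-0.07

Case severity differs across clinics for reasons unrelated to any effect of the clinic itself, and it separately predicts the outcome — a classic confounder. We must compare within case severity levels.
Adjusting over the population distribution of case severity: 0.450·(0.111−0.180) + 0.334·(0.225−0.290) + 0.216·(0.408−0.500) = -0.072.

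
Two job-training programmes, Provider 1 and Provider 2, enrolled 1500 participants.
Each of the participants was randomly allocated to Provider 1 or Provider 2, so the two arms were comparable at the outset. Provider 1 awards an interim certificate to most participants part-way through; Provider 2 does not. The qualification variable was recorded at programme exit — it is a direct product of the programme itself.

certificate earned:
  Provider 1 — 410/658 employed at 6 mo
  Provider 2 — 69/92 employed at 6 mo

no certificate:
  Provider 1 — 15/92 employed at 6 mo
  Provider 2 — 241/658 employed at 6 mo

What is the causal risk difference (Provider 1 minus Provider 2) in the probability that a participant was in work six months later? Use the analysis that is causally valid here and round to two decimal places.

The qualification attained during the programme-specific comparison favours Provider 2 throughout, but the pooled figures favour Provider 1. The question is whether to condition on qualification attained during the programme.
Qualification attained during the programme is recorded after the programme and is itself shifted by it — it sits on the causal path from programme to outcome. Conditioning on a mediator would strip out part of the effect we want; the pooled comparison gives the total causal effect.
The causal difference is the pooled difference: 0.567 − 0.413 = +0.153.

+0.15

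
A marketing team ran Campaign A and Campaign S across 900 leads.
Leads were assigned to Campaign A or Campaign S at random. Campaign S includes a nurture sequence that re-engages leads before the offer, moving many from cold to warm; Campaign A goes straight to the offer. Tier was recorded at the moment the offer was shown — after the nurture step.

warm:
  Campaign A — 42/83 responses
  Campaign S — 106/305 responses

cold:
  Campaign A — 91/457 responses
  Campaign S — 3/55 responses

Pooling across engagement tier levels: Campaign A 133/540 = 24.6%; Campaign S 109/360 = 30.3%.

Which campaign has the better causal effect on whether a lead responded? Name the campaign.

Campaign S

Stratifying would compare campaigns among leads the campaigns themselves sorted into engagement tier groups — a form of selection on an intermediate. The unconditioned pooled rates give the total causal effect.
Pooled: Campaign A 24.6% vs Campaign S 30.3%; Campaign S is higher overall.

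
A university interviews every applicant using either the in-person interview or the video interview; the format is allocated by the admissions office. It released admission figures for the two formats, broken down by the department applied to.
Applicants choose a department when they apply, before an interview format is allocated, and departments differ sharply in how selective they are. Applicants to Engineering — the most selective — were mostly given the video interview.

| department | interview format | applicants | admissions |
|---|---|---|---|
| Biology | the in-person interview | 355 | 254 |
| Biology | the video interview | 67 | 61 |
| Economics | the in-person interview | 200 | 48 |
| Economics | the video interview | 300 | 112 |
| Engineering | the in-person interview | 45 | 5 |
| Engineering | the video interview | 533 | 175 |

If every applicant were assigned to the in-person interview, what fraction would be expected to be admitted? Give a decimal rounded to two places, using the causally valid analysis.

Nothing the interview format does changes department; the imbalance is an allocation artefact. With department also predicting the outcome, the pooled figure is confounded, and the within-stratum comparison is the causal one.
Standardising the in-person interview to the population department mix: 0.281·254/355 + 0.333·48/200 + 0.385·5/45 = 0.324.

0.32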